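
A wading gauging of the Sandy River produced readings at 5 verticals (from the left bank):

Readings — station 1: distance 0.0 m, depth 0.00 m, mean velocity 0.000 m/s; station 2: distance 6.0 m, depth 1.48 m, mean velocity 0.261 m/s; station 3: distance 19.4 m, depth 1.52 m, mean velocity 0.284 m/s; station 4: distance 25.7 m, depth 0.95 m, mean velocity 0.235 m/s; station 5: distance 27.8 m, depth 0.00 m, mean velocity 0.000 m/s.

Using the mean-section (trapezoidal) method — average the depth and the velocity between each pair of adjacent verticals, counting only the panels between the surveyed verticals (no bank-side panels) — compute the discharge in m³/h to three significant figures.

29500 m³/h

Panel 1-2: Δb = 6 m, d̄ = (0.00+1.48)/2 = 0.74, v̄ = (0.000+0.261)/2 = 0.1305 → q = 6×0.74×0.1305 = 0.5794 m³/s
Panel 2-3: Δb = 13.4 m, d̄ = (1.48+1.52)/2 = 1.5, v̄ = (0.261+0.284)/2 = 0.2725 → q = 13.4×1.5×0.2725 = 5.477 m³/s
Panel 3-4: Δb = 6.3 m, d̄ = (1.52+0.95)/2 = 1.235, v̄ = (0.284+0.235)/2 = 0.2595 → q = 6.3×1.235×0.2595 = 2.019 m³/s
Panel 4-5: Δb = 2.1 m, d̄ = (0.95+0.00)/2 = 0.475, v̄ = (0.235+0.000)/2 = 0.1175 → q = 2.1×0.475×0.1175 = 0.1172 m³/s
Q = Σ q = 8.193 m³/s
= 8.193 × 3600 = 29490 m³/h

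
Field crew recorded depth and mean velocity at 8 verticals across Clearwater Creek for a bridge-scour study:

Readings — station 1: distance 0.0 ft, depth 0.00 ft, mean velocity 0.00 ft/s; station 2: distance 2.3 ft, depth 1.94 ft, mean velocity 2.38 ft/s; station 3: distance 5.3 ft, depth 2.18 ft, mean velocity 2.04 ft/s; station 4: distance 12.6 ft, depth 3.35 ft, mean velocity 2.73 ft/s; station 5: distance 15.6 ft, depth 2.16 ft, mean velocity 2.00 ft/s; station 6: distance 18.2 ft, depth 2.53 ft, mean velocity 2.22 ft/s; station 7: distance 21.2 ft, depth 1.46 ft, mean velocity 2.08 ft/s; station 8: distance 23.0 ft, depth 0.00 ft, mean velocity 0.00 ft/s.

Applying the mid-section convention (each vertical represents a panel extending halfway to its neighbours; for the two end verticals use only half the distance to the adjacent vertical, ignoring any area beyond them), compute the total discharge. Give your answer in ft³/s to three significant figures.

w_2 = (5.3 − 0.0)/2 = 2.65 ft; q_2 = 2.38 × 1.94 × 2.65 = 12.24 ft³/s
w_3 = (12.6 − 2.3)/2 = 5.15 ft; q_3 = 2.04 × 2.18 × 5.15 = 22.90 ft³/s
w_4 = (15.6 − 5.3)/2 = 5.15 ft; q_4 = 2.73 × 3.35 × 5.15 = 47.10 ft³/s
w_5 = (18.2 − 12.6)/2 = 2.8 ft; q_5 = 2.00 × 2.16 × 2.8 = 12.10 ft³/s
w_6 = (21.2 − 15.6)/2 = 2.8 ft; q_6 = 2.22 × 2.53 × 2.8 = 15.73 ft³/s
w_7 = (23.0 − 18.2)/2 = 2.4 ft; q_7 = 2.08 × 1.46 × 2.4 = 7.288 ft³/s
Stations 1, 8 contribute zero (depth or velocity is 0).
Q = Σ qᵢ = 117.3 ft³/s

117 ft³/s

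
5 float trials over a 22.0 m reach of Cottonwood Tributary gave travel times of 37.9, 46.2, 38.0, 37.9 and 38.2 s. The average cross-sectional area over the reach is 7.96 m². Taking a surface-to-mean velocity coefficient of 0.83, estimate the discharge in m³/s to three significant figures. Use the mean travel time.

t̄ = (37.9 + 46.2 + 38.0 + 37.9 + 38.2) / 5 = 39.64 s
v_surface = L / t̄ = 22.0 / 39.64 = 0.5550 m/s
v_mean = 0.83 × 0.5550 = 0.4606 m/s
Q = A × v_mean = 7.96 × 0.4606 = 3.667 m³/s

3.67 m³/s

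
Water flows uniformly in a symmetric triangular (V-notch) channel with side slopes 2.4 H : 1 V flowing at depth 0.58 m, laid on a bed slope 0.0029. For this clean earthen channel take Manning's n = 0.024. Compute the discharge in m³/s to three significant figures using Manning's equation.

0.752 m³/s

A = z·y² = 2.4×0.58² = 0.8074 m²
P = 2y√(1+z²) = 2×0.58×√(1+2.4²) = 3.016 m
R = A/P = 0.8074/3.016 = 0.2677 m
Q = (1/n)·A·R^(2/3)·S^(1/2) = (1/0.024) × 0.8074 × 0.2677^(2/3) × 0.0029^(1/2) = 0.7525 m³/s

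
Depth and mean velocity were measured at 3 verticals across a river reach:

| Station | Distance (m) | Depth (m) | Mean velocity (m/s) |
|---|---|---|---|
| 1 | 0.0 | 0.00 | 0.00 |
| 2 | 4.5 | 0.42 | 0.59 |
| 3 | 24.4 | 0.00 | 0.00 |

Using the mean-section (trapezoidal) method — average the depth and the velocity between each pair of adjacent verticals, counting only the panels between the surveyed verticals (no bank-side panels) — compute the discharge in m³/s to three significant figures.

1.51 m³/s

Panel 1-2: Δb = 4.5 m, d̄ = (0.00+0.42)/2 = 0.21, v̄ = (0.00+0.59)/2 = 0.295 → q = 4.5×0.21×0.295 = 0.2788 m³/s
Panel 2-3: Δb = 19.9 m, d̄ = (0.42+0.00)/2 = 0.21, v̄ = (0.59+0.00)/2 = 0.295 → q = 19.9×0.21×0.295 = 1.233 m³/s
Q = Σ q = 1.512 m³/s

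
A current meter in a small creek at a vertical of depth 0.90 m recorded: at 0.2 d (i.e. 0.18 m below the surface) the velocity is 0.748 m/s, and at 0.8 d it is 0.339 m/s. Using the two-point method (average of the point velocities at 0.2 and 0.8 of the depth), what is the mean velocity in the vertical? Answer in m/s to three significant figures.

0.544 m/s

v̄ = (0.748 + 0.339) / 2 = 0.5435 m/s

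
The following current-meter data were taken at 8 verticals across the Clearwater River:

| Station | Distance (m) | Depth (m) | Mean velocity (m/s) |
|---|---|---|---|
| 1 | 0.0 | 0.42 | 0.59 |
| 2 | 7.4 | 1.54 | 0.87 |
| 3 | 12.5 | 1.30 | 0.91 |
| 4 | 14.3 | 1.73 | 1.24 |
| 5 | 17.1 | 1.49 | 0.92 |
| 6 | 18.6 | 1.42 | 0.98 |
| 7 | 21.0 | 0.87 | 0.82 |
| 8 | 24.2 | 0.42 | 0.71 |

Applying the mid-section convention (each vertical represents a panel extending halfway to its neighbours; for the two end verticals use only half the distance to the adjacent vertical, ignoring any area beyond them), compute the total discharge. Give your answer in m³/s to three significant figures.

w_1 = (7.4 − 0.0)/2 = 3.7 m; q_1 = 0.59 × 0.42 × 3.7 = 0.9169 m³/s
w_2 = (12.5 − 0.0)/2 = 6.25 m; q_2 = 0.87 × 1.54 × 6.25 = 8.374 m³/s
w_3 = (14.3 − 7.4)/2 = 3.45 m; q_3 = 0.91 × 1.30 × 3.45 = 4.081 m³/s
w_4 = (17.1 − 12.5)/2 = 2.3 m; q_4 = 1.24 × 1.73 × 2.3 = 4.934 m³/s
w_5 = (18.6 − 14.3)/2 = 2.15 m; q_5 = 0.92 × 1.49 × 2.15 = 2.947 m³/s
w_6 = (21.0 − 17.1)/2 = 1.95 m; q_6 = 0.98 × 1.42 × 1.95 = 2.714 m³/s
w_7 = (24.2 − 18.6)/2 = 2.8 m; q_7 = 0.82 × 0.87 × 2.8 = 1.998 m³/s
w_8 = (24.2 − 21.0)/2 = 1.6 m; q_8 = 0.71 × 0.42 × 1.6 = 0.4771 m³/s
Q = Σ qᵢ = 26.44 m³/s

26.4 m³/s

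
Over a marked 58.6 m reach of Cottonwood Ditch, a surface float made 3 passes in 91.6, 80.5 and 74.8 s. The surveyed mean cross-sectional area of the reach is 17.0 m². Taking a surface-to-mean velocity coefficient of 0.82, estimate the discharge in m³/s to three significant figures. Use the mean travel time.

9.93 m³/s

t̄ = (91.6 + 80.5 + 74.8) / 3 = 82.3 s
v_surface = L / t̄ = 58.6 / 82.3 = 0.7120 m/s
v_mean = 0.82 × 0.7120 = 0.5839 m/s
Q = A × v_mean = 17.0 × 0.5839 = 9.926 m³/s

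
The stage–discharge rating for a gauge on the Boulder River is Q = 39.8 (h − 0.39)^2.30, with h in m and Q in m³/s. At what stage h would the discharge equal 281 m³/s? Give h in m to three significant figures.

h − h₀ = (Q/C)^(1/b) = (281/39.8)^(1/2.30) = 2.339 m
h = 0.39 + 2.339 = 2.729 m

2.73 m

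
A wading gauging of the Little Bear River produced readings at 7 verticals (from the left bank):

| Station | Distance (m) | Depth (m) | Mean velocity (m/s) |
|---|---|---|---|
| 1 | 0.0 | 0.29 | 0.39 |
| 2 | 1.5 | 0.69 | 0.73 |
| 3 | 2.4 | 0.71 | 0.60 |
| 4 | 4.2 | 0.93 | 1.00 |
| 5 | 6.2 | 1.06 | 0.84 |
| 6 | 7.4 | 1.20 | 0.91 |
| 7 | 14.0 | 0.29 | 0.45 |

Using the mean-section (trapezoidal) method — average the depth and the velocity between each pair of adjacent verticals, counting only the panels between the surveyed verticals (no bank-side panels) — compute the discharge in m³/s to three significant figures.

Panel 1-2: Δb = 1.5 m, d̄ = (0.29+0.69)/2 = 0.49, v̄ = (0.39+0.73)/2 = 0.56 → q = 1.5×0.49×0.56 = 0.4116 m³/s
Panel 2-3: Δb = 0.9 m, d̄ = (0.69+0.71)/2 = 0.7, v̄ = (0.73+0.60)/2 = 0.665 → q = 0.9×0.7×0.665 = 0.4190 m³/s
Panel 3-4: Δb = 1.8 m, d̄ = (0.71+0.93)/2 = 0.82, v̄ = (0.60+1.00)/2 = 0.8 → q = 1.8×0.82×0.8 = 1.181 m³/s
Panel 4-5: Δb = 2 m, d̄ = (0.93+1.06)/2 = 0.995, v̄ = (1.00+0.84)/2 = 0.92 → q = 2×0.995×0.92 = 1.831 m³/s
Panel 5-6: Δb = 1.2 m, d̄ = (1.06+1.20)/2 = 1.13, v̄ = (0.84+0.91)/2 = 0.875 → q = 1.2×1.13×0.875 = 1.187 m³/s
Panel 6-7: Δb = 6.6 m, d̄ = (1.20+0.29)/2 = 0.745, v̄ = (0.91+0.45)/2 = 0.68 → q = 6.6×0.745×0.68 = 3.344 m³/s
Q = Σ q = 8.372 m³/s

8.37 m³/s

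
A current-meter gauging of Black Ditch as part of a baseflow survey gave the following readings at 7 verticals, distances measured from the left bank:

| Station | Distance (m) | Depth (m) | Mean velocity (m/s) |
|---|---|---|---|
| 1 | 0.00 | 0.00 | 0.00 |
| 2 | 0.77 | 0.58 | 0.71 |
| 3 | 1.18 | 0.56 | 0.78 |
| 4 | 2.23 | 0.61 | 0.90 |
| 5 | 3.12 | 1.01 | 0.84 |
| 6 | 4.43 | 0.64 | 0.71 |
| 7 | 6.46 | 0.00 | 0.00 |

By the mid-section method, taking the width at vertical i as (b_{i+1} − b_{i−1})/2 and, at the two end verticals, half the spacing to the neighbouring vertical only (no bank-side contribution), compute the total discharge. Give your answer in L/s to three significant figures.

2790 L/s

w_2 = (1.18 − 0.00)/2 = 0.59 m; q_2 = 0.71 × 0.58 × 0.59 = 0.2430 m³/s
w_3 = (2.23 − 0.77)/2 = 0.73 m; q_3 = 0.78 × 0.56 × 0.73 = 0.3189 m³/s
w_4 = (3.12 − 1.18)/2 = 0.97 m; q_4 = 0.90 × 0.61 × 0.97 = 0.5325 m³/s
w_5 = (4.43 − 2.23)/2 = 1.1 m; q_5 = 0.84 × 1.01 × 1.1 = 0.9332 m³/s
w_6 = (6.46 − 3.12)/2 = 1.67 m; q_6 = 0.71 × 0.64 × 1.67 = 0.7588 m³/s
Stations 1, 7 contribute zero (depth or velocity is 0).
Q = Σ qᵢ = 2.786 m³/s
= 2.786 × 1000 = 2786 L/s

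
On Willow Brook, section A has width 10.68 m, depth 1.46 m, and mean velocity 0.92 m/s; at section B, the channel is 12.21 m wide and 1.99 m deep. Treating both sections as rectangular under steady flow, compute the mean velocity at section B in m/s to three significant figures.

Q = A₁V₁ = (10.68×1.46) × 0.92 = 14.35 m³/s
A₂ = 12.21 × 1.99 = 24.30 m²
V₂ = Q/A₂ = 14.35/24.30 = 0.5904 m/s

0.590 m/s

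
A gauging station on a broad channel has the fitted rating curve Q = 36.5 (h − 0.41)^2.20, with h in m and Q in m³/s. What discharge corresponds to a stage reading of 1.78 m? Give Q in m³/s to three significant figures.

Q = 36.5 × (1.78 − 0.41)^2.20 = 36.5 × 1.37^2.20 = 72.96 m³/s

73.0 m³/s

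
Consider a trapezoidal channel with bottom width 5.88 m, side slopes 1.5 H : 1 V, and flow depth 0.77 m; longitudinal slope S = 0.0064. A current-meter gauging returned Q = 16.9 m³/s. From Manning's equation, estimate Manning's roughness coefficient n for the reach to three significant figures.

0.0188

A = (b + z·y)·y = (5.88 + 1.5×0.77)×0.77 = 5.417 m²
P = b + 2y√(1+z²) = 5.88 + 2×0.77×√(1+1.5²) = 8.656 m
R = A/P = 5.417/8.656 = 0.6258 m
n = (1/Q)·A·R^(2/3)·S^(1/2) = (1/16.9) × 5.417 × 0.7316 × 0.08000 = 0.01876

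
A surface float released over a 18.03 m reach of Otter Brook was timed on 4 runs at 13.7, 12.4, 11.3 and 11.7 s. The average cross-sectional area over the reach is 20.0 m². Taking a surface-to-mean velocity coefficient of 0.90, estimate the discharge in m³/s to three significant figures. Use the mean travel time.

26.4 m³/s

t̄ = (13.7 + 12.4 + 11.3 + 11.7) / 4 = 12.275 s
v_surface = L / t̄ = 18.03 / 12.275 = 1.469 m/s
v_mean = 0.90 × 1.469 = 1.322 m/s
Q = A × v_mean = 20.0 × 1.322 = 26.44 m³/s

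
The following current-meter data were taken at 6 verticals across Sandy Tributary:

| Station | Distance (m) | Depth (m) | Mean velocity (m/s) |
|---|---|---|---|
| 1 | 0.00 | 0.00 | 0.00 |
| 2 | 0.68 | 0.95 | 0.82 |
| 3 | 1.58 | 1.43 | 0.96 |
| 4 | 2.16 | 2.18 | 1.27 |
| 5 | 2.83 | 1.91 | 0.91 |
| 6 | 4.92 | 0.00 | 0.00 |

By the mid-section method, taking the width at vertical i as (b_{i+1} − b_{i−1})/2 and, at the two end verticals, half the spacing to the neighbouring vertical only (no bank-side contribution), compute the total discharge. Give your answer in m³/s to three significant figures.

5.76 m³/s

w_2 = (1.58 − 0.00)/2 = 0.79 m; q_2 = 0.82 × 0.95 × 0.79 = 0.6154 m³/s
w_3 = (2.16 − 0.68)/2 = 0.74 m; q_3 = 0.96 × 1.43 × 0.74 = 1.016 m³/s
w_4 = (2.83 − 1.58)/2 = 0.625 m; q_4 = 1.27 × 2.18 × 0.625 = 1.730 m³/s
w_5 = (4.92 − 2.16)/2 = 1.38 m; q_5 = 0.91 × 1.91 × 1.38 = 2.399 m³/s
Stations 1, 6 contribute zero (depth or velocity is 0).
Q = Σ qᵢ = 5.760 m³/s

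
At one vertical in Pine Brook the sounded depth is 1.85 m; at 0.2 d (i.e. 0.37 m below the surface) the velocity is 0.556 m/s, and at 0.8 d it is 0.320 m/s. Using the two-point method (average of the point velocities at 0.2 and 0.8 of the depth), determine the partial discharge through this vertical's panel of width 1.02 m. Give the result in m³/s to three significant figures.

v̄ = (0.556 + 0.320) / 2 = 0.4380 m/s
q = v̄ × d × w = 0.4380 × 1.85 × 1.02 = 0.8265 m³/s

0.827 m³/s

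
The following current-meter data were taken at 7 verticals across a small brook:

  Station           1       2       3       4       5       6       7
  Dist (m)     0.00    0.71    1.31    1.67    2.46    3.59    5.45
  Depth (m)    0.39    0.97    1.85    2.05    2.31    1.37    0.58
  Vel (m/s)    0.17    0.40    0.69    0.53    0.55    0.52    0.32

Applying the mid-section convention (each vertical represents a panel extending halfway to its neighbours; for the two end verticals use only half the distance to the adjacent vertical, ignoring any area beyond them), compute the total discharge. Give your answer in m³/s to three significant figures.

3.97 m³/s

w_1 = (0.71 − 0.00)/2 = 0.355 m; q_1 = 0.17 × 0.39 × 0.355 = 0.02354 m³/s
w_2 = (1.31 − 0.00)/2 = 0.655 m; q_2 = 0.40 × 0.97 × 0.655 = 0.2541 m³/s
w_3 = (1.67 − 0.71)/2 = 0.48 m; q_3 = 0.69 × 1.85 × 0.48 = 0.6127 m³/s
w_4 = (2.46 − 1.31)/2 = 0.575 m; q_4 = 0.53 × 2.05 × 0.575 = 0.6247 m³/s
w_5 = (3.59 − 1.67)/2 = 0.96 m; q_5 = 0.55 × 2.31 × 0.96 = 1.220 m³/s
w_6 = (5.45 − 2.46)/2 = 1.495 m; q_6 = 0.52 × 1.37 × 1.495 = 1.065 m³/s
w_7 = (5.45 − 3.59)/2 = 0.93 m; q_7 = 0.32 × 0.58 × 0.93 = 0.1726 m³/s
Q = Σ qᵢ = 3.972 m³/s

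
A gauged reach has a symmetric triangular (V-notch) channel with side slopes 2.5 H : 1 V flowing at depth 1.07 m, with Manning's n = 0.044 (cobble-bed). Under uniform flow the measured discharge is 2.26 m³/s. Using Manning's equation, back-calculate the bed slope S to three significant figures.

A = z·y² = 2.5×1.07² = 2.862 m²
P = 2y√(1+z²) = 2×1.07×√(1+2.5²) = 5.762 m
R = A/P = 2.862/5.762 = 0.4967 m
S = (Q·n / (1·A·R^(2/3)))² = (2.26×0.044 / (1×2.862×0.6272))² = 0.003068

0.00307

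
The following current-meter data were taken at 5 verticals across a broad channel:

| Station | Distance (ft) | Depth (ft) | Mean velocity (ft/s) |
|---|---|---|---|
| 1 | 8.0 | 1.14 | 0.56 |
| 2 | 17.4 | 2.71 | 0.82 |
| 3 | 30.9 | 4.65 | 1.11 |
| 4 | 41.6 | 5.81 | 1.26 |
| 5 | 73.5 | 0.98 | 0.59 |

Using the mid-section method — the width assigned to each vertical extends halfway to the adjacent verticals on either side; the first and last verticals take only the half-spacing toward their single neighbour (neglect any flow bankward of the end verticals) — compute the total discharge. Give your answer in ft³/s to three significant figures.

256 ft³/s

w_1 = (17.4 − 8.0)/2 = 4.7 ft; q_1 = 0.56 × 1.14 × 4.7 = 3.000 ft³/s
w_2 = (30.9 − 8.0)/2 = 11.45 ft; q_2 = 0.82 × 2.71 × 11.45 = 25.44 ft³/s
w_3 = (41.6 − 17.4)/2 = 12.1 ft; q_3 = 1.11 × 4.65 × 12.1 = 62.45 ft³/s
w_4 = (73.5 − 30.9)/2 = 21.3 ft; q_4 = 1.26 × 5.81 × 21.3 = 155.9 ft³/s
w_5 = (73.5 − 41.6)/2 = 15.95 ft; q_5 = 0.59 × 0.98 × 15.95 = 9.222 ft³/s
Q = Σ qᵢ = 256.0 ft³/s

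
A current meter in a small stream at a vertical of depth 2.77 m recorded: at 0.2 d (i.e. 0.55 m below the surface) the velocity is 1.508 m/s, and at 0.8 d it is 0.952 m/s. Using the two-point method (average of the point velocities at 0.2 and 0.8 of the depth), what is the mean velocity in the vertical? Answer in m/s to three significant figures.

1.23 m/s

v̄ = (1.508 + 0.952) / 2 = 1.230 m/s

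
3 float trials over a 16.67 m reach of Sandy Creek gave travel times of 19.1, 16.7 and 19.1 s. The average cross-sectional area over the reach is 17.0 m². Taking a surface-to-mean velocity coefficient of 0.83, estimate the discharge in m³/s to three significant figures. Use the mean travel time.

12.9 m³/s

t̄ = (19.1 + 16.7 + 19.1) / 3 = 18.3 s
v_surface = L / t̄ = 16.67 / 18.3 = 0.9109 m/s
v_mean = 0.83 × 0.9109 = 0.7561 m/s
Q = A × v_mean = 17.0 × 0.7561 = 12.85 m³/s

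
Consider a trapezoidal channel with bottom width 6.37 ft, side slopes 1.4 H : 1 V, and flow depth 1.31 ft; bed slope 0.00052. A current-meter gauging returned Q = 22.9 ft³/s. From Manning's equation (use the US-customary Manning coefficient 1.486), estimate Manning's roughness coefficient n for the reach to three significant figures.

0.0158

A = (b + z·y)·y = (6.37 + 1.4×1.31)×1.31 = 10.75 ft²
P = b + 2y√(1+z²) = 6.37 + 2×1.31×√(1+1.4²) = 10.88 ft
R = A/P = 10.75/10.88 = 0.9880 ft
n = (1.486/Q)·A·R^(2/3)·S^(1/2) = (1.486/22.9) × 10.75 × 0.9920 × 0.02280 = 0.01578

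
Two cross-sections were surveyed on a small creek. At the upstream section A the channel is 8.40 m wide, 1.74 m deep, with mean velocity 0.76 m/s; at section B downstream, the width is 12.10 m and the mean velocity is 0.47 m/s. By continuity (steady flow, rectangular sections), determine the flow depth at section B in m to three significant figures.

1.95 m

Q = A₁V₁ = (8.40×1.74) × 0.76 = 11.11 m³/s
d₂ = Q/(b₂ V₂) = 11.11/(12.10×0.47) = 1.953 m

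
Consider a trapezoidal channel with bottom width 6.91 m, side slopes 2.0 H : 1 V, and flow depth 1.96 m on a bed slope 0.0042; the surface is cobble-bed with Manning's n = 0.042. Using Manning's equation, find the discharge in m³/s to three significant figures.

A = (b + z·y)·y = (6.91 + 2.0×1.96)×1.96 = 21.23 m²
P = b + 2y√(1+z²) = 6.91 + 2×1.96×√(1+2.0²) = 15.68 m
R = A/P = 21.23/15.68 = 1.354 m
Q = (1/n)·A·R^(2/3)·S^(1/2) = (1/0.042) × 21.23 × 1.354^(2/3) × 0.0042^(1/2) = 40.09 m³/s

40.1 m³/s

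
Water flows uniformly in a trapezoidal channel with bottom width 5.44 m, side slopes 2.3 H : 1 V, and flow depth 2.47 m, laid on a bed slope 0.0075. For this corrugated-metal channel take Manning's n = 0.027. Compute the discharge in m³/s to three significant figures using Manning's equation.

118 m³/s

A = (b + z·y)·y = (5.44 + 2.3×2.47)×2.47 = 27.47 m²
P = b + 2y√(1+z²) = 5.44 + 2×2.47×√(1+2.3²) = 17.83 m
R = A/P = 27.47/17.83 = 1.541 m
Q = (1/n)·A·R^(2/3)·S^(1/2) = (1/0.027) × 27.47 × 1.541^(2/3) × 0.0075^(1/2) = 117.5 m³/s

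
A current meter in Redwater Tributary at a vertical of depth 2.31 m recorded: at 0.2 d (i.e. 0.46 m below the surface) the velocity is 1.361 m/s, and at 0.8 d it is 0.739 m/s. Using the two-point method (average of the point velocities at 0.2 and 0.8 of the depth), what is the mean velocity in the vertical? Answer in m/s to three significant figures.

v̄ = (1.361 + 0.739) / 2 = 1.050 m/s

1.05 m/s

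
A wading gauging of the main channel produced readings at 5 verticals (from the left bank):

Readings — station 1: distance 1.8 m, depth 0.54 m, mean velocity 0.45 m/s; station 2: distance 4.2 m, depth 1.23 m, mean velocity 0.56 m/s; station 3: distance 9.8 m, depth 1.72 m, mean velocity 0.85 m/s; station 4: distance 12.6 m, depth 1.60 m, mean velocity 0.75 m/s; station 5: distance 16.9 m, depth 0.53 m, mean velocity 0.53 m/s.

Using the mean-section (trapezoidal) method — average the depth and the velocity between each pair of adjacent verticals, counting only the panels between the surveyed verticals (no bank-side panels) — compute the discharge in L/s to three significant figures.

13500 L/s

Panel 1-2: Δb = 2.4 m, d̄ = (0.54+1.23)/2 = 0.885, v̄ = (0.45+0.56)/2 = 0.505 → q = 2.4×0.885×0.505 = 1.073 m³/s
Panel 2-3: Δb = 5.6 m, d̄ = (1.23+1.72)/2 = 1.475, v̄ = (0.56+0.85)/2 = 0.705 → q = 5.6×1.475×0.705 = 5.823 m³/s
Panel 3-4: Δb = 2.8 m, d̄ = (1.72+1.60)/2 = 1.66, v̄ = (0.85+0.75)/2 = 0.8 → q = 2.8×1.66×0.8 = 3.718 m³/s
Panel 4-5: Δb = 4.3 m, d̄ = (1.60+0.53)/2 = 1.065, v̄ = (0.75+0.53)/2 = 0.64 → q = 4.3×1.065×0.64 = 2.931 m³/s
Q = Σ q = 13.55 m³/s
= 13.55 × 1000 = 13550 L/s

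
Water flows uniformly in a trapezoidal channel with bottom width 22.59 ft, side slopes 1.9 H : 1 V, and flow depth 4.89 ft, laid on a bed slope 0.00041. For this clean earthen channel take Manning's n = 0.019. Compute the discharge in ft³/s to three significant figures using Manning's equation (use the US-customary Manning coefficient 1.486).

577 ft³/s

A = (b + z·y)·y = (22.59 + 1.9×4.89)×4.89 = 155.9 ft²
P = b + 2y√(1+z²) = 22.59 + 2×4.89×√(1+1.9²) = 43.59 ft
R = A/P = 155.9/43.59 = 3.577 ft
Q = (1.486/n)·A·R^(2/3)·S^(1/2) = (1.486/0.019) × 155.9 × 3.577^(2/3) × 0.00041^(1/2) = 577.4 ft³/s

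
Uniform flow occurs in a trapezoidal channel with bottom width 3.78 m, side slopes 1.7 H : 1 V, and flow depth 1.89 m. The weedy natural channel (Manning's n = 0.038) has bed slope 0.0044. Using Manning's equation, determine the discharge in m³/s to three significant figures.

25.7 m³/s

A = (b + z·y)·y = (3.78 + 1.7×1.89)×1.89 = 13.22 m²
P = b + 2y√(1+z²) = 3.78 + 2×1.89×√(1+1.7²) = 11.24 m
R = A/P = 13.22/11.24 = 1.176 m
Q = (1/n)·A·R^(2/3)·S^(1/2) = (1/0.038) × 13.22 × 1.176^(2/3) × 0.0044^(1/2) = 25.71 m³/s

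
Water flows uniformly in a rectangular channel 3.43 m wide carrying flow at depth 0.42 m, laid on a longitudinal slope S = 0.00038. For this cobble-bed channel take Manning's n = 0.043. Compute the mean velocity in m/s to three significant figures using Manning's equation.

A = b·y = 3.43 × 0.42 = 1.441 m²
P = b + 2y = 3.43 + 2×0.42 = 4.270 m
R = A/P = 1.441/4.270 = 0.3374 m
Q = (1/n)·A·R^(2/3)·S^(1/2) = (1/0.043) × 1.441 × 0.3374^(2/3) × 0.00038^(1/2) = 0.3165 m³/s
V = Q/A = 0.3165/1.441 = 0.2197 m/s

0.220 m/s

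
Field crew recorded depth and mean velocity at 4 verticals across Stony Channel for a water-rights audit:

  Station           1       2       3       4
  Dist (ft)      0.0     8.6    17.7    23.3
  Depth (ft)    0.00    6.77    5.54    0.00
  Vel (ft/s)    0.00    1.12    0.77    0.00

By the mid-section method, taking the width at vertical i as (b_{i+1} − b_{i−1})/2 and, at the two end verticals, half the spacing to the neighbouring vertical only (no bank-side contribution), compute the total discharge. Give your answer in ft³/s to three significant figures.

w_2 = (17.7 − 0.0)/2 = 8.85 ft; q_2 = 1.12 × 6.77 × 8.85 = 67.10 ft³/s
w_3 = (23.3 − 8.6)/2 = 7.35 ft; q_3 = 0.77 × 5.54 × 7.35 = 31.35 ft³/s
Stations 1, 4 contribute zero (depth or velocity is 0).
Q = Σ qᵢ = 98.46 ft³/s

98.5 ft³/s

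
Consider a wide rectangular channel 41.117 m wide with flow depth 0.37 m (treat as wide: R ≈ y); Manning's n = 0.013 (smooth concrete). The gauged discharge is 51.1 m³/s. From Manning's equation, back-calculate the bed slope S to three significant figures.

0.00718

A = b·y = 41.117 × 0.37 = 15.21 m²
Wide channel: R ≈ y = 0.37 m
S = (Q·n / (1·A·R^(2/3)))² = (51.1×0.013 / (1×15.21×0.5154))² = 0.007178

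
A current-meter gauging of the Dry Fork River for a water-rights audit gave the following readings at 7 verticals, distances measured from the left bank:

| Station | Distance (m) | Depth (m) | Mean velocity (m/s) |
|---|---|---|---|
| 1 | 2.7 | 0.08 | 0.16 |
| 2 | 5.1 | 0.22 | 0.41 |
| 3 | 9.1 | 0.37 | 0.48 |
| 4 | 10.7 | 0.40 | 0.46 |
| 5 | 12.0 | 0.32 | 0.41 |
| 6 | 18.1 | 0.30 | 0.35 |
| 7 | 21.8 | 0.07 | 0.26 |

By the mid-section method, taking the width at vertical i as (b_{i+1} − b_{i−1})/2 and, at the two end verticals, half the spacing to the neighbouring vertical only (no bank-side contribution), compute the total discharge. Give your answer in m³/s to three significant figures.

2.10 m³/s

w_1 = (5.1 − 2.7)/2 = 1.2 m; q_1 = 0.16 × 0.08 × 1.2 = 0.01536 m³/s
w_2 = (9.1 − 2.7)/2 = 3.2 m; q_2 = 0.41 × 0.22 × 3.2 = 0.2886 m³/s
w_3 = (10.7 − 5.1)/2 = 2.8 m; q_3 = 0.48 × 0.37 × 2.8 = 0.4973 m³/s
w_4 = (12.0 − 9.1)/2 = 1.45 m; q_4 = 0.46 × 0.40 × 1.45 = 0.2668 m³/s
w_5 = (18.1 − 10.7)/2 = 3.7 m; q_5 = 0.41 × 0.32 × 3.7 = 0.4854 m³/s
w_6 = (21.8 − 12.0)/2 = 4.9 m; q_6 = 0.35 × 0.30 × 4.9 = 0.5145 m³/s
w_7 = (21.8 − 18.1)/2 = 1.85 m; q_7 = 0.26 × 0.07 × 1.85 = 0.03367 m³/s
Q = Σ qᵢ = 2.102 m³/s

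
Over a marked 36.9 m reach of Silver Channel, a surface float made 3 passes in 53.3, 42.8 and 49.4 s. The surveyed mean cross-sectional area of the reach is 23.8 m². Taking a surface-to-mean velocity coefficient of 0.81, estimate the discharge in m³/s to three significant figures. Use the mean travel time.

t̄ = (53.3 + 42.8 + 49.4) / 3 = 48.5 s
v_surface = L / t̄ = 36.9 / 48.5 = 0.7608 m/s
v_mean = 0.81 × 0.7608 = 0.6163 m/s
Q = A × v_mean = 23.8 × 0.6163 = 14.67 m³/s

14.7 m³/s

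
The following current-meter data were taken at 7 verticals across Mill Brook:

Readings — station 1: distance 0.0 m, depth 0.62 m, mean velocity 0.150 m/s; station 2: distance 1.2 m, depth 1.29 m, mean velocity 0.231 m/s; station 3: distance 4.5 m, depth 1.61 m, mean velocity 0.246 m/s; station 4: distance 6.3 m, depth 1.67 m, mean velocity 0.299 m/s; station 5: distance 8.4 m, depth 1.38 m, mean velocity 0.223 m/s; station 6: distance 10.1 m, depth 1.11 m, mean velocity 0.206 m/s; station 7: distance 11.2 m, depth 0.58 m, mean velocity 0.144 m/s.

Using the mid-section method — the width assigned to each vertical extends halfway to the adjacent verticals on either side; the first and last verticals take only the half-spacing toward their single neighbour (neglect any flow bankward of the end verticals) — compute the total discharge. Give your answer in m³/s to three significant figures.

w_1 = (1.2 − 0.0)/2 = 0.6 m; q_1 = 0.150 × 0.62 × 0.6 = 0.05580 m³/s
w_2 = (4.5 − 0.0)/2 = 2.25 m; q_2 = 0.231 × 1.29 × 2.25 = 0.6705 m³/s
w_3 = (6.3 − 1.2)/2 = 2.55 m; q_3 = 0.246 × 1.61 × 2.55 = 1.010 m³/s
w_4 = (8.4 − 4.5)/2 = 1.95 m; q_4 = 0.299 × 1.67 × 1.95 = 0.9737 m³/s
w_5 = (10.1 − 6.3)/2 = 1.9 m; q_5 = 0.223 × 1.38 × 1.9 = 0.5847 m³/s
w_6 = (11.2 − 8.4)/2 = 1.4 m; q_6 = 0.206 × 1.11 × 1.4 = 0.3201 m³/s
w_7 = (11.2 − 10.1)/2 = 0.55 m; q_7 = 0.144 × 0.58 × 0.55 = 0.04594 m³/s
Q = Σ qᵢ = 3.661 m³/s

3.66 m³/s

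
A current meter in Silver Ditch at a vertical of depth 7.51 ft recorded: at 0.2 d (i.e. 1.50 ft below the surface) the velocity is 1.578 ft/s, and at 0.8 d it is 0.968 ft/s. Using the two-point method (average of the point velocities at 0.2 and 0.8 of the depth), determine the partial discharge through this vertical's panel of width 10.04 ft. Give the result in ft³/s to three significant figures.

96.0 ft³/s

v̄ = (1.578 + 0.968) / 2 = 1.273 ft/s
q = v̄ × d × w = 1.273 × 7.51 × 10.04 = 95.98 ft³/s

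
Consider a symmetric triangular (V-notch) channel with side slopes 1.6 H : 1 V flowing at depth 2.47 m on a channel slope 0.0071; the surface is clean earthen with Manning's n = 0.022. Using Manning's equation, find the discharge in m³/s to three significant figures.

A = z·y² = 1.6×2.47² = 9.761 m²
P = 2y√(1+z²) = 2×2.47×√(1+1.6²) = 9.321 m
R = A/P = 9.761/9.321 = 1.047 m
Q = (1/n)·A·R^(2/3)·S^(1/2) = (1/0.022) × 9.761 × 1.047^(2/3) × 0.0071^(1/2) = 38.56 m³/s

38.6 m³/s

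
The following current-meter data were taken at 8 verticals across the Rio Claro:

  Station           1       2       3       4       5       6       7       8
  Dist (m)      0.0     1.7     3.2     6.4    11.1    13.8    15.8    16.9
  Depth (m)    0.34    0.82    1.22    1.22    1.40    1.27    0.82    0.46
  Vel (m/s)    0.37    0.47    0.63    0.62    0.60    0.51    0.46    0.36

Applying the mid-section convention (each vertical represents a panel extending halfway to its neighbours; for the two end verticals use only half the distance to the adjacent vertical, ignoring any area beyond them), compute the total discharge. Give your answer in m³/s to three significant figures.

10.8 m³/s

w_1 = (1.7 − 0.0)/2 = 0.85 m; q_1 = 0.37 × 0.34 × 0.85 = 0.1069 m³/s
w_2 = (3.2 − 0.0)/2 = 1.6 m; q_2 = 0.47 × 0.82 × 1.6 = 0.6166 m³/s
w_3 = (6.4 − 1.7)/2 = 2.35 m; q_3 = 0.63 × 1.22 × 2.35 = 1.806 m³/s
w_4 = (11.1 − 3.2)/2 = 3.95 m; q_4 = 0.62 × 1.22 × 3.95 = 2.988 m³/s
w_5 = (13.8 − 6.4)/2 = 3.7 m; q_5 = 0.60 × 1.40 × 3.7 = 3.108 m³/s
w_6 = (15.8 − 11.1)/2 = 2.35 m; q_6 = 0.51 × 1.27 × 2.35 = 1.522 m³/s
w_7 = (16.9 − 13.8)/2 = 1.55 m; q_7 = 0.46 × 0.82 × 1.55 = 0.5847 m³/s
w_8 = (16.9 − 15.8)/2 = 0.55 m; q_8 = 0.36 × 0.46 × 0.55 = 0.09108 m³/s
Q = Σ qᵢ = 10.82 m³/s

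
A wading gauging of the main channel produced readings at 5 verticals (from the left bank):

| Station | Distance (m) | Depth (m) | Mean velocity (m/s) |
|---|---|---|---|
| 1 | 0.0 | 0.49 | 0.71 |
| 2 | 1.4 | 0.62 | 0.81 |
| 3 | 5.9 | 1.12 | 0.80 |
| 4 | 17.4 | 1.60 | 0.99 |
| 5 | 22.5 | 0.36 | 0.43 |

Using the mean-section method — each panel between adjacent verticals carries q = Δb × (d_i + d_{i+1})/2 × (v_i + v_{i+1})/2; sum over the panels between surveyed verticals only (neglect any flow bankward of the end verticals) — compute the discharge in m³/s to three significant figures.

Panel 1-2: Δb = 1.4 m, d̄ = (0.49+0.62)/2 = 0.555, v̄ = (0.71+0.81)/2 = 0.76 → q = 1.4×0.555×0.76 = 0.5905 m³/s
Panel 2-3: Δb = 4.5 m, d̄ = (0.62+1.12)/2 = 0.87, v̄ = (0.81+0.80)/2 = 0.805 → q = 4.5×0.87×0.805 = 3.152 m³/s
Panel 3-4: Δb = 11.5 m, d̄ = (1.12+1.60)/2 = 1.36, v̄ = (0.80+0.99)/2 = 0.895 → q = 11.5×1.36×0.895 = 14.00 m³/s
Panel 4-5: Δb = 5.1 m, d̄ = (1.60+0.36)/2 = 0.98, v̄ = (0.99+0.43)/2 = 0.71 → q = 5.1×0.98×0.71 = 3.549 m³/s
Q = Σ q = 21.29 m³/s

21.3 m³/s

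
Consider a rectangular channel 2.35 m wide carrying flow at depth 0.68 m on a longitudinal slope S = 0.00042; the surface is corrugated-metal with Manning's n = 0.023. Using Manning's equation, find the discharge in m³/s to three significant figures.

A = b·y = 2.35 × 0.68 = 1.598 m²
P = b + 2y = 2.35 + 2×0.68 = 3.710 m
R = A/P = 1.598/3.710 = 0.4307 m
Q = (1/n)·A·R^(2/3)·S^(1/2) = (1/0.023) × 1.598 × 0.4307^(2/3) × 0.00042^(1/2) = 0.8121 m³/s

0.812 m³/s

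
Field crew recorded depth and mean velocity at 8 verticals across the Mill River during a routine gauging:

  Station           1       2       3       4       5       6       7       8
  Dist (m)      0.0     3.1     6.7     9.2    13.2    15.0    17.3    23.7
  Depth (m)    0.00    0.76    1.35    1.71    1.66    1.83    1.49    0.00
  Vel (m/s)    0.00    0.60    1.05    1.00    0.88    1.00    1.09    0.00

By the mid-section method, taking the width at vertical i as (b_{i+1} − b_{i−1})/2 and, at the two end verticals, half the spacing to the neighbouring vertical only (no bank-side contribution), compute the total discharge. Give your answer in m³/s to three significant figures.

26.5 m³/s

w_2 = (6.7 − 0.0)/2 = 3.35 m; q_2 = 0.60 × 0.76 × 3.35 = 1.528 m³/s
w_3 = (9.2 − 3.1)/2 = 3.05 m; q_3 = 1.05 × 1.35 × 3.05 = 4.323 m³/s
w_4 = (13.2 − 6.7)/2 = 3.25 m; q_4 = 1.00 × 1.71 × 3.25 = 5.558 m³/s
w_5 = (15.0 − 9.2)/2 = 2.9 m; q_5 = 0.88 × 1.66 × 2.9 = 4.236 m³/s
w_6 = (17.3 − 13.2)/2 = 2.05 m; q_6 = 1.00 × 1.83 × 2.05 = 3.752 m³/s
w_7 = (23.7 − 15.0)/2 = 4.35 m; q_7 = 1.09 × 1.49 × 4.35 = 7.065 m³/s
Stations 1, 8 contribute zero (depth or velocity is 0).
Q = Σ qᵢ = 26.46 m³/s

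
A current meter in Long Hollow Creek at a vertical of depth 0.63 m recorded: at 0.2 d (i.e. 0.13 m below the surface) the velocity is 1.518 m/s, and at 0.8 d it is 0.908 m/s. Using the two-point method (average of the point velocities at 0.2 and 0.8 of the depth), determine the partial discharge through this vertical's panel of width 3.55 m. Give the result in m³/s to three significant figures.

2.71 m³/s

v̄ = (1.518 + 0.908) / 2 = 1.213 m/s
q = v̄ × d × w = 1.213 × 0.63 × 3.55 = 2.713 m³/s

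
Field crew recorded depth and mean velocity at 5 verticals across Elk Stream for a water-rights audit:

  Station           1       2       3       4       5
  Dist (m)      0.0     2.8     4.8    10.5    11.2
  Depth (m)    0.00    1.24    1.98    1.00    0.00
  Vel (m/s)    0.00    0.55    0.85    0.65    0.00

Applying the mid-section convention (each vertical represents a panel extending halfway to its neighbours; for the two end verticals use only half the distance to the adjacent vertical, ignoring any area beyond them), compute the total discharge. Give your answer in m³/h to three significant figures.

w_2 = (4.8 − 0.0)/2 = 2.4 m; q_2 = 0.55 × 1.24 × 2.4 = 1.637 m³/s
w_3 = (10.5 − 2.8)/2 = 3.85 m; q_3 = 0.85 × 1.98 × 3.85 = 6.480 m³/s
w_4 = (11.2 − 4.8)/2 = 3.2 m; q_4 = 0.65 × 1.00 × 3.2 = 2.080 m³/s
Stations 1, 5 contribute zero (depth or velocity is 0).
Q = Σ qᵢ = 10.20 m³/s
= 10.20 × 3600 = 36710 m³/h

36700 m³/h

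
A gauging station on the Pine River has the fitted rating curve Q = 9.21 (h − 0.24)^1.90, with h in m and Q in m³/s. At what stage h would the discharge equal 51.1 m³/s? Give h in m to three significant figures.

h − h₀ = (Q/C)^(1/b) = (51.1/9.21)^(1/1.90) = 2.464 m
h = 0.24 + 2.464 = 2.704 m

2.70 m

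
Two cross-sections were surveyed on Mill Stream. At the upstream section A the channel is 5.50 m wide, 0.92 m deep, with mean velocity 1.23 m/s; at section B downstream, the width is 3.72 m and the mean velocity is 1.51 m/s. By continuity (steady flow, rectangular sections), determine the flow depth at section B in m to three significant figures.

Q = A₁V₁ = (5.50×0.92) × 1.23 = 6.224 m³/s
d₂ = Q/(b₂ V₂) = 6.224/(3.72×1.51) = 1.108 m

1.11 m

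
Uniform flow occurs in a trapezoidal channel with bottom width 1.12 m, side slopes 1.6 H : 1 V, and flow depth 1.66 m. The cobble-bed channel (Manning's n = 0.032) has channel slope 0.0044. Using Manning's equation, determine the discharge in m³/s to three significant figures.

11.6 m³/s

A = (b + z·y)·y = (1.12 + 1.6×1.66)×1.66 = 6.268 m²
P = b + 2y√(1+z²) = 1.12 + 2×1.66×√(1+1.6²) = 7.384 m
R = A/P = 6.268/7.384 = 0.8489 m
Q = (1/n)·A·R^(2/3)·S^(1/2) = (1/0.032) × 6.268 × 0.8489^(2/3) × 0.0044^(1/2) = 11.65 m³/s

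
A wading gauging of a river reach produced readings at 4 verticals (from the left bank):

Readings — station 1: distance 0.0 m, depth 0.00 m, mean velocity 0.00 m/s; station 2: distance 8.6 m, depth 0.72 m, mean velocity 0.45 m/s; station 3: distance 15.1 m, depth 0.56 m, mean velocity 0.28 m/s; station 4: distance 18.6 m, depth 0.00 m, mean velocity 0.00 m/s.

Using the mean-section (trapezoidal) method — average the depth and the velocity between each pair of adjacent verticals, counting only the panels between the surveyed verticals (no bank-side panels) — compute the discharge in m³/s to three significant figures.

2.35 m³/s

Panel 1-2: Δb = 8.6 m, d̄ = (0.00+0.72)/2 = 0.36, v̄ = (0.00+0.45)/2 = 0.225 → q = 8.6×0.36×0.225 = 0.6966 m³/s
Panel 2-3: Δb = 6.5 m, d̄ = (0.72+0.56)/2 = 0.64, v̄ = (0.45+0.28)/2 = 0.365 → q = 6.5×0.64×0.365 = 1.518 m³/s
Panel 3-4: Δb = 3.5 m, d̄ = (0.56+0.00)/2 = 0.28, v̄ = (0.28+0.00)/2 = 0.14 → q = 3.5×0.28×0.14 = 0.1372 m³/s
Q = Σ q = 2.352 m³/s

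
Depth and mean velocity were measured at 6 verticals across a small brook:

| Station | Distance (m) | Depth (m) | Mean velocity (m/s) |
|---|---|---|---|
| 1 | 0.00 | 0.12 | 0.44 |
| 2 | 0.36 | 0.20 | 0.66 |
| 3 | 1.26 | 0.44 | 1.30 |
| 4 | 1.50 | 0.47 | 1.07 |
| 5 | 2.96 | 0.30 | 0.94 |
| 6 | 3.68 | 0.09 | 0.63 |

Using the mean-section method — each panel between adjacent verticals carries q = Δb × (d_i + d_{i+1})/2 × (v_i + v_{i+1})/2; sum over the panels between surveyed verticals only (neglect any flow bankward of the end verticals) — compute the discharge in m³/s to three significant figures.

Panel 1-2: Δb = 0.36 m, d̄ = (0.12+0.20)/2 = 0.16, v̄ = (0.44+0.66)/2 = 0.55 → q = 0.36×0.16×0.55 = 0.03168 m³/s
Panel 2-3: Δb = 0.9 m, d̄ = (0.20+0.44)/2 = 0.32, v̄ = (0.66+1.30)/2 = 0.98 → q = 0.9×0.32×0.98 = 0.2822 m³/s
Panel 3-4: Δb = 0.24 m, d̄ = (0.44+0.47)/2 = 0.455, v̄ = (1.30+1.07)/2 = 1.185 → q = 0.24×0.455×1.185 = 0.1294 m³/s
Panel 4-5: Δb = 1.46 m, d̄ = (0.47+0.30)/2 = 0.385, v̄ = (1.07+0.94)/2 = 1.005 → q = 1.46×0.385×1.005 = 0.5649 m³/s
Panel 5-6: Δb = 0.72 m, d̄ = (0.30+0.09)/2 = 0.195, v̄ = (0.94+0.63)/2 = 0.785 → q = 0.72×0.195×0.785 = 0.1102 m³/s
Q = Σ q = 1.118 m³/s

1.12 m³/s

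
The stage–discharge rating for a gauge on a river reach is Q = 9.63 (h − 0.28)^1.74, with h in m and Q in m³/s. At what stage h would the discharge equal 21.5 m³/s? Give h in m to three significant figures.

1.87 m

h − h₀ = (Q/C)^(1/b) = (21.5/9.63)^(1/1.74) = 1.587 m
h = 0.28 + 1.587 = 1.867 m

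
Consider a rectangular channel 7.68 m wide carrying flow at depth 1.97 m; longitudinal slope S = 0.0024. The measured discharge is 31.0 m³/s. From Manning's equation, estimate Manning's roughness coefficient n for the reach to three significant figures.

0.0285

A = b·y = 7.68 × 1.97 = 15.13 m²
P = b + 2y = 7.68 + 2×1.97 = 11.62 m
R = A/P = 15.13/11.62 = 1.302 m
n = (1/Q)·A·R^(2/3)·S^(1/2) = (1/31.0) × 15.13 × 1.192 × 0.04899 = 0.02851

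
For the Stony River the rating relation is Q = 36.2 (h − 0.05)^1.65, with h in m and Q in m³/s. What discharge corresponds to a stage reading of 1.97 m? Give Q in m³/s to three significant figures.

106 m³/s

Q = 36.2 × (1.97 − 0.05)^1.65 = 36.2 × 1.92^1.65 = 106.2 m³/s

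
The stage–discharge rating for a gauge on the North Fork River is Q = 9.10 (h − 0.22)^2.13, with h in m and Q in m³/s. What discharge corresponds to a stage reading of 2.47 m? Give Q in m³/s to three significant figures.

Q = 9.10 × (2.47 − 0.22)^2.13 = 9.10 × 2.25^2.13 = 51.19 m³/s

51.2 m³/s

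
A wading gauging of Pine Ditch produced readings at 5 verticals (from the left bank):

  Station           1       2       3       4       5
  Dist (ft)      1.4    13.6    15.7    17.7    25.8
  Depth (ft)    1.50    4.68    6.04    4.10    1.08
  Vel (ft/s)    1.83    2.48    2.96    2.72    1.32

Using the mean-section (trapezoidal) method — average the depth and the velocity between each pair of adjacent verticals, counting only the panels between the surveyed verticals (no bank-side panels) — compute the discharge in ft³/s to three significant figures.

Panel 1-2: Δb = 12.2 ft, d̄ = (1.50+4.68)/2 = 3.09, v̄ = (1.83+2.48)/2 = 2.155 → q = 12.2×3.09×2.155 = 81.24 ft³/s
Panel 2-3: Δb = 2.1 ft, d̄ = (4.68+6.04)/2 = 5.36, v̄ = (2.48+2.96)/2 = 2.72 → q = 2.1×5.36×2.72 = 30.62 ft³/s
Panel 3-4: Δb = 2 ft, d̄ = (6.04+4.10)/2 = 5.07, v̄ = (2.96+2.72)/2 = 2.84 → q = 2×5.07×2.84 = 28.80 ft³/s
Panel 4-5: Δb = 8.1 ft, d̄ = (4.10+1.08)/2 = 2.59, v̄ = (2.72+1.32)/2 = 2.02 → q = 8.1×2.59×2.02 = 42.38 ft³/s
Q = Σ q = 183.0 ft³/s

183 ft³/s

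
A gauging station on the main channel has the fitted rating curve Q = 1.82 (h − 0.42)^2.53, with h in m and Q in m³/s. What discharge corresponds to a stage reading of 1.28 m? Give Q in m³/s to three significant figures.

1.24 m³/s

Q = 1.82 × (1.28 − 0.42)^2.53 = 1.82 × 0.86^2.53 = 1.243 m³/s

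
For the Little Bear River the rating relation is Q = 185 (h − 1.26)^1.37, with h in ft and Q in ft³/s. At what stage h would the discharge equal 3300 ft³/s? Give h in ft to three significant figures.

h − h₀ = (Q/C)^(1/b) = (3300/185)^(1/1.37) = 8.192 ft
h = 1.26 + 8.192 = 9.452 ft

9.45 ft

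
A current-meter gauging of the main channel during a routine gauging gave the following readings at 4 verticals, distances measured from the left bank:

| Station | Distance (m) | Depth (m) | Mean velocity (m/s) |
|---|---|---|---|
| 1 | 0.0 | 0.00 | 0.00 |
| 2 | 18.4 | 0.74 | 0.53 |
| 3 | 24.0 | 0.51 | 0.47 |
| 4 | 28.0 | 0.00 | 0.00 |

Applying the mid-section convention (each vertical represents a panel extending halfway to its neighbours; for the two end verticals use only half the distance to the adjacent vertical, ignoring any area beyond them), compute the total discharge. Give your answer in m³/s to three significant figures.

w_2 = (24.0 − 0.0)/2 = 12 m; q_2 = 0.53 × 0.74 × 12 = 4.706 m³/s
w_3 = (28.0 − 18.4)/2 = 4.8 m; q_3 = 0.47 × 0.51 × 4.8 = 1.151 m³/s
Stations 1, 4 contribute zero (depth or velocity is 0).
Q = Σ qᵢ = 5.857 m³/s

5.86 m³/s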